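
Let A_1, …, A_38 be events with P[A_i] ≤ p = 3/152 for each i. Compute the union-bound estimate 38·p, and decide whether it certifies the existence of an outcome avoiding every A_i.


Union bound: P[∪_{i=1}^{38} A_i] ≤ Σ_i P[A_i] ≤ 38·p = 38·(3/152) = 3/4.
Numerically: 3/4 ≈ 0.750000.
Is 3/4 < 1? YES.
Since P[∪ A_i] ≤ 3/4 < 1, the complement has P[∩ A_i^c] ≥ 1 − 3/4 = 1/4 > 0, so some outcome avoids every A_i.

38·p = 3/4 ≈ 0.750000; existence CERTIFIED by the union bound.


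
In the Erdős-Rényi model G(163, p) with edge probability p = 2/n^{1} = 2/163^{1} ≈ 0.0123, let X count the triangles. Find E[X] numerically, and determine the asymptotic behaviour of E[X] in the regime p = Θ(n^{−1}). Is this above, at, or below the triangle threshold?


Number of potential triangles: C(163, 3) = 708561.
Each occurs with probability p³ ≈ (0.0123)³ ≈ 1.84726e-06.
By linearity: E[X] = C(163, 3)·p³ ≈ 708561 · 1.84726e-06 ≈ 1.309.
Here α = 1, so p = 2/n is exactly at the triangle threshold p ~ 1/n. Asymptotically E[X] → c³/6 = 2³/6 = 4/3 ≈ 1.333, a bounded constant. In this regime the triangle count is asymptotically Poisson(c³/6).

E[X] ≈ 1.309; in regime p = Θ(1/n^{1}) E[X] stays bounded (at the triangle threshold p ~ 1/n).


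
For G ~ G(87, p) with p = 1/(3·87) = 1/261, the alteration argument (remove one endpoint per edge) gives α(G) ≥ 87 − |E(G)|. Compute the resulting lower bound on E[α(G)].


E[|E(G)|] = C(87, 2)·p = 3741 · (1/261) = 43/3.
E[α(G)] ≥ n − E[|E(G)|] = 87 − 43/3 = 218/3.
Numerically: ≈ 72.666667.
(This is only a lower bound; the true E[α(G)] may be larger.)

E[α(G)] ≥ 218/3 ≈ 72.666667.


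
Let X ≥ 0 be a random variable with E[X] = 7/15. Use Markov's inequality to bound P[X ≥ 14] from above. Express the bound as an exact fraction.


μ = E[X] = 7/15, a = 14.
Markov: P[X ≥ 14] ≤ μ/a = (7/15)/14 = 1/30.
Numerically: ≈ 0.0333.
(Since a = 14 > μ = 0.4667, the bound 1/30 is < 1 and informative.)

P[X ≥ 14] ≤ 1/30 ≈ 0.0333.


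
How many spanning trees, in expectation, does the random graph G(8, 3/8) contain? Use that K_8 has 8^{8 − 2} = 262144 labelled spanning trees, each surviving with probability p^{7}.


K_8 has 8^{8 − 2} = 262144 labelled spanning trees.
For each such spanning tree H, let X_H = 1 if all 7 edges of H are present in G. Then P[X_H = 1] = p^{7} = (3/8)^{7} = 2187/2097152.
By linearity of expectation: E[X] = Σ_H E[X_H] = 262144 · p^{7} = 262144 · 2187/2097152 = 2187/8.
Numerically: E[X] ≈ 273.375.

E[X] = 262144 · (3/8)^{7} = 2187/8 ≈ 273.375.


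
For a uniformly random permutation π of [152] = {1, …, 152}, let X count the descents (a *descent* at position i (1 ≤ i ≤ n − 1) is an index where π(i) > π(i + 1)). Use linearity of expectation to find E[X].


Write X = Σ X_I over i = 1, …, 151, with X_I the indicator of one descent.
There are 151 indicators.
For each fixed i, the pair (π(i), π(i+1)) is a uniformly random ordered pair of distinct values from {1, …, 152}; by symmetry P[π(i) > π(i+1)] = 1/2.
By linearity: E[X] = 151 · (1/2) = (152 − 1) · (1/2) = 151/2 ≈ 75.50000.

E[X] = 151/2 = 75.50000.


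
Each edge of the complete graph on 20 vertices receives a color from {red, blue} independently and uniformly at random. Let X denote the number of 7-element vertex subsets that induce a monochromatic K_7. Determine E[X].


Let X = Σ_S X_S over the C(20, 7) = 77520 subsets S of size 7, where X_S = 1 if the K_7 on S is monochromatic.
For a fixed S, the K_7 on S has C(7, 2) = 21 edges. P[all 21 edges red] = (1/2)^21, and likewise for blue, so P[monochromatic] = 2·(1/2)^21 = 2^{1 − 21} = 1/1048576.
By linearity of expectation: E[X] = C(20, 7) · 2^{1 − 21} = 77520 · 1/1048576 = 4845/65536.
Numerically: E[X] ≈ 0.0739.

E[X] = C(20,7)·2^(1−C(7,2)) = 4845/65536 ≈ 0.0739.


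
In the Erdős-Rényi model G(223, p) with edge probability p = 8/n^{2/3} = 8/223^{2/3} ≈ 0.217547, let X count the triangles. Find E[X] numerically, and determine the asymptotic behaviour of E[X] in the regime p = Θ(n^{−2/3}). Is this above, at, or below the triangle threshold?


Number of potential triangles: C(223, 3) = 1823471.
Each occurs with probability p³ ≈ (0.217547)³ ≈ 1.02958033e-02.
By linearity: E[X] = C(223, 3)·p³ ≈ 1823471 · 1.02958033e-02 ≈ 18774.098655.
Since α = 2/3 < 1, p = c/n^{2/3} ≫ 1/n is above the triangle threshold p ~ 1/n. Asymptotically E[X] ~ (c³/6)·n^{3(1−α)} = (8³/6)·n^{1} → ∞; triangles are abundant w.h.p.

E[X] ≈ 18774.098655; in regime p = Θ(1/n^{2/3}) E[X] diverges (above the triangle threshold p ~ 1/n).


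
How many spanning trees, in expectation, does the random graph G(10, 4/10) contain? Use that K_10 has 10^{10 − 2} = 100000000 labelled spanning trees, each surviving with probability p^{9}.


K_10 has 10^{10 − 2} = 100000000 labelled spanning trees.
For each such spanning tree H, let X_H = 1 if all 9 edges of H are present in G. Then P[X_H = 1] = p^{9} = (2/5)^{9} = 512/1953125.
By linearity of expectation: E[X] = Σ_H E[X_H] = 100000000 · p^{9} = 100000000 · 512/1953125 = 131072/5.
Numerically: E[X] ≈ 2.621e+04.

E[X] = 100000000 · (2/5)^{9} = 131072/5 ≈ 2.621e+04.


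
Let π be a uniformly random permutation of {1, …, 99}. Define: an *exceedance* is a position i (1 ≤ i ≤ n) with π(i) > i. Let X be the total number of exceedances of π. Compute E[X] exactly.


Write X = Σ_{i=1}^{99} X_i, where X_i = 1_{π(i) > i}.
For each fixed i, π(i) is uniform over {1, …, 99} (marginal of a uniform permutation), so P[π(i) > i] = (n − i)/n. Summing: Σ_{i=1}^{99} (n − i)/n = (0 + 1 + … + 98)/99 = 99(99 − 1)/(2·99) = (99 − 1)/2.
Hence E[X] = Σ_{i=1}^{99} (99 − i)/99 = 49 ≈ 49.0000.

E[X] = 49 = 49.0000.


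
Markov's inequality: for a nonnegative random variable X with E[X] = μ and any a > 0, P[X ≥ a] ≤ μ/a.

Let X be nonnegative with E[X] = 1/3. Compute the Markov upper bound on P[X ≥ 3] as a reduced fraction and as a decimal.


μ = E[X] = 1/3, a = 3.
Markov: P[X ≥ 3] ≤ μ/a = (1/3)/3 = 1/9.
Numerically: ≈ 0.111.
(Since a = 3 > μ = 0.333, the bound 1/9 is < 1 and informative.)

P[X ≥ 3] ≤ 1/9 ≈ 0.111.


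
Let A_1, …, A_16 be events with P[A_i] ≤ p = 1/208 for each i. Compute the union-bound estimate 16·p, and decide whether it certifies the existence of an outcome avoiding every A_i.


Union bound: P[∪_{i=1}^{16} A_i] ≤ Σ_i P[A_i] ≤ 16·p = 16·(1/208) = 1/13.
Numerically: 1/13 ≈ 0.0769.
Is 1/13 < 1? YES.
Since P[∪ A_i] ≤ 1/13 < 1, the complement has P[∩ A_i^c] ≥ 1 − 1/13 = 12/13 > 0, so some outcome avoids every A_i.

16·p = 1/13 ≈ 0.0769; existence CERTIFIED by the union bound.


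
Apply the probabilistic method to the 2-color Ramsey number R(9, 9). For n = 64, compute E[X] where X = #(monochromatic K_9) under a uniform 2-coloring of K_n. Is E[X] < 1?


E[X] = C(64, 9) · 2^{1 − 36} = 27540584512 · 2^{−35} = 27540584512/34359738368.
As a reduced fraction: E[X] = 430321633/536870912 ≈ 0.8015.
Is E[X] < 1? YES.
Since E[X] < 1, there exists a 2-coloring of K_{64} with no monochromatic K_9; hence R(9, 9) > 64.

E[X] = 430321633/536870912 ≈ 0.8015; E[X] < 1, so R(9, 9) > 64.


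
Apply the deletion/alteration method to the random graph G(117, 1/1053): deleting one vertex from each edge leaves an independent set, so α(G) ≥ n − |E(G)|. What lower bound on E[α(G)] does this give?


E[|E(G)|] = C(117, 2)·p = 6786 · (1/1053) = 58/9.
E[α(G)] ≥ n − E[|E(G)|] = 117 − 58/9 = 995/9.
Numerically: ≈ 110.55556.
(This is only a lower bound; the true E[α(G)] may be larger.)

E[α(G)] ≥ 995/9 ≈ 110.55556.


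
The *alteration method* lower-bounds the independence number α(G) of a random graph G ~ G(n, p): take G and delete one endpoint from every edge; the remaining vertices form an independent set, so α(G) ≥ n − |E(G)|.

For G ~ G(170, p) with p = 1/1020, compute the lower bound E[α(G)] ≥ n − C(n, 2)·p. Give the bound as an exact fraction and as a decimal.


E[|E(G)|] = C(170, 2)·p = 14365 · (1/1020) = 169/12.
E[α(G)] ≥ n − E[|E(G)|] = 170 − 169/12 = 1871/12.
Numerically: ≈ 155.9167.
(This is only a lower bound; the true E[α(G)] may be larger.)

E[α(G)] ≥ 1871/12 ≈ 155.9167.


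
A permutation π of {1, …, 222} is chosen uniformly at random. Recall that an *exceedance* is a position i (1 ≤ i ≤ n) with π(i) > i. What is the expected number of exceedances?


Write X = Σ_{i=1}^{222} X_i, where X_i = 1_{π(i) > i}.
For each fixed i, π(i) is uniform over {1, …, 222} (marginal of a uniform permutation), so P[π(i) > i] = (n − i)/n. Summing: Σ_{i=1}^{222} (n − i)/n = (0 + 1 + … + 221)/222 = 222(222 − 1)/(2·222) = (222 − 1)/2.
Hence E[X] = Σ_{i=1}^{222} (222 − i)/222 = 221/2 ≈ 110.50000.

E[X] = 221/2 = 110.50000.


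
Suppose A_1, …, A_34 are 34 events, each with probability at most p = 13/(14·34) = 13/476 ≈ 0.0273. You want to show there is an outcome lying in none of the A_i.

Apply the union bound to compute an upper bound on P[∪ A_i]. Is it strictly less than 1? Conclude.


Union bound: P[∪_{i=1}^{34} A_i] ≤ Σ_i P[A_i] ≤ 34·p = 34·(13/476) = 13/14.
Numerically: 13/14 ≈ 0.9286.
Is 13/14 < 1? YES.
Since P[∪ A_i] ≤ 13/14 < 1, the complement has P[∩ A_i^c] ≥ 1 − 13/14 = 1/14 > 0, so some outcome avoids every A_i.

34·p = 13/14 ≈ 0.9286; existence CERTIFIED by the union bound.


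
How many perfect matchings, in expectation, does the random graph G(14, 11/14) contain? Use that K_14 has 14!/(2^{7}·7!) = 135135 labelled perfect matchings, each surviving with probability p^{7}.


K_14 has 14!/(2^{7}·7!) = 135135 labelled perfect matchings.
For each such perfect matching H, let X_H = 1 if all 7 edges of H are present in G. Then P[X_H = 1] = p^{7} = (11/14)^{7} = 19487171/105413504.
By linearity of expectation: E[X] = Σ_H E[X_H] = 135135 · p^{7} = 135135 · 19487171/105413504 = 376199836155/15059072.
Numerically: E[X] ≈ 2.498e+04.

E[X] = 135135 · (11/14)^{7} = 376199836155/15059072 ≈ 2.498e+04.


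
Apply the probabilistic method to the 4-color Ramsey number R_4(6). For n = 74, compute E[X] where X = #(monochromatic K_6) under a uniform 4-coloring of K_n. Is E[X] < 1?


E[X] = C(74, 6) · 4^{1 − 15} = 185250786 · 4^{−14} = 185250786/268435456.
As a reduced fraction: E[X] = 92625393/134217728 ≈ 0.690.
Is E[X] < 1? YES.
Since E[X] < 1, there exists a 4-coloring of K_{74} with no monochromatic K_6; hence R_4(6) > 74.

E[X] = 92625393/134217728 ≈ 0.690; E[X] < 1, so R_4(6) > 74.


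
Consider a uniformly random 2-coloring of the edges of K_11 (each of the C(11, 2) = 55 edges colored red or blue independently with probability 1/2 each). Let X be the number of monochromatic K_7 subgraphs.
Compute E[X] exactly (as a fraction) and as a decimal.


Let X = Σ_S X_S over the C(11, 7) = 330 subsets S of size 7, where X_S = 1 if the K_7 on S is monochromatic.
For a fixed S, the K_7 on S has C(7, 2) = 21 edges. P[all 21 edges red] = (1/2)^21, and likewise for blue, so P[monochromatic] = 2·(1/2)^21 = 2^{1 − 21} = 1/1048576.
Summing: E[X] = C(11, 7) · 2^{1 − 21} = 330 · 1/1048576 = 165/524288.
Numerically: E[X] ≈ 0.000.

E[X] = C(11,7)·2^(1−C(7,2)) = 165/524288 ≈ 0.000.


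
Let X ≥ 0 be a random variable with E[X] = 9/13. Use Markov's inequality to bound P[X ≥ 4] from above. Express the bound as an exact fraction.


μ = E[X] = 9/13, a = 4.
Markov: P[X ≥ 4] ≤ μ/a = (9/13)/4 = 9/52.
Numerically: ≈ 0.1731.
(Since a = 4 > μ = 0.6923, the bound 9/52 is < 1 and informative.)

P[X ≥ 4] ≤ 9/52 ≈ 0.1731.


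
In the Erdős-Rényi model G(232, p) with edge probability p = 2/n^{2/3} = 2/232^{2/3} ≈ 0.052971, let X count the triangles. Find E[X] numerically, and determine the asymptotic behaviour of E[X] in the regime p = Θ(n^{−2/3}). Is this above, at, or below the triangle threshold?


Number of potential triangles: C(232, 3) = 2054360.
Each occurs with probability p³ ≈ (0.052971)³ ≈ 1.4863258e-04.
By linearity: E[X] = C(232, 3)·p³ ≈ 2054360 · 1.4863258e-04 ≈ 305.34483.
Since α = 2/3 < 1, p = c/n^{2/3} ≫ 1/n is above the triangle threshold p ~ 1/n. Asymptotically E[X] ~ (c³/6)·n^{3(1−α)} = (2³/6)·n^{1} → ∞; triangles are abundant w.h.p.

E[X] ≈ 305.34483; in regime p = Θ(1/n^{2/3}) E[X] diverges (above the triangle threshold p ~ 1/n).


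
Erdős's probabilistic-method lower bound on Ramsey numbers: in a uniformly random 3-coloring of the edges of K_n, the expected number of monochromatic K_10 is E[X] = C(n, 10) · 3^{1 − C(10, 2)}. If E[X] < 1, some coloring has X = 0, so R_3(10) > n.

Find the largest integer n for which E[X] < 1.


We need C(n, 10) · 3^{1 − 45} < 1, i.e. C(n, 10) < 3^{45 − 1} = 984770902183611232881.
Check values of n near the boundary:
  n = 569: C(569, 10) = 905357721286137524328; 905357721286137524328 < 984770902183611232881? YES
  n = 570: C(570, 10) = 921524823451961408691; 921524823451961408691 < 984770902183611232881? YES
  n = 571: C(571, 10) = 937951290893172842001; 937951290893172842001 < 984770902183611232881? YES
  n = 572: C(572, 10) = 954640815642161682606; 954640815642161682606 < 984770902183611232881? YES
  n = 573: C(573, 10) = 971597135635805762226; 971597135635805762226 < 984770902183611232881? YES
  n = 574: C(574, 10) = 988824035203816502691; 988824035203816502691 < 984770902183611232881? NO
  n = 575: C(575, 10) = 1006325345561406175305; 1006325345561406175305 < 984770902183611232881? NO
The largest n with C(n, 10) < 984770902183611232881 is n = 573 (where E[X] = 35985079097622435638/36472996377170786403 ≈ 0.98662). Hence R_3(10) > 573, i.e. R_3(10) ≥ 574.

Largest n = 573; hence R_3(10) > 573.


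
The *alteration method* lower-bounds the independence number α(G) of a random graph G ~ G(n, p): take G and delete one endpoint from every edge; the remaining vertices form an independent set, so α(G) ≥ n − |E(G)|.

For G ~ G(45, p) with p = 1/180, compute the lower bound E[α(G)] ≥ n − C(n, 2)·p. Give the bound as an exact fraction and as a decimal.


E[|E(G)|] = C(45, 2)·p = 990 · (1/180) = 11/2.
E[α(G)] ≥ n − E[|E(G)|] = 45 − 11/2 = 79/2.
Numerically: ≈ 39.500.
(This is only a lower bound; the true E[α(G)] may be larger.)

E[α(G)] ≥ 79/2 ≈ 39.500.


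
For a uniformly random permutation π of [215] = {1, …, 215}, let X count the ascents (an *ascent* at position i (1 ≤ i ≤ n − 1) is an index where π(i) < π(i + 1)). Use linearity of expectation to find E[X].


Write X = Σ X_I over i = 1, …, 214, with X_I the indicator of one ascent.
There are 214 indicators.
For each fixed i, the pair (π(i), π(i+1)) is a uniformly random ordered pair of distinct values from {1, …, 215}; by symmetry P[π(i) < π(i+1)] = 1/2.
By linearity: E[X] = 214 · (1/2) = (215 − 1) · (1/2) = 107 ≈ 107.000.

E[X] = 107 = 107.000.


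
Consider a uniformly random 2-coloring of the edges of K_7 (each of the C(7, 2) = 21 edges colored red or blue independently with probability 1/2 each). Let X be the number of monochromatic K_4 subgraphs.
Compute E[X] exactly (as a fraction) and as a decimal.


Let X = Σ_S X_S over the C(7, 4) = 35 subsets S of size 4, where X_S = 1 if the K_4 on S is monochromatic.
For a fixed S, the K_4 on S has C(4, 2) = 6 edges. P[all 6 edges red] = (1/2)^6, and likewise for blue, so P[monochromatic] = 2·(1/2)^6 = 2^{1 − 6} = 1/32.
By linearity of expectation: E[X] = C(7, 4) · 2^{1 − 6} = 35 · 1/32 = 35/32.
Numerically: E[X] ≈ 1.09375.

E[X] = C(7,4)·2^(1−C(4,2)) = 35/32 ≈ 1.09375.


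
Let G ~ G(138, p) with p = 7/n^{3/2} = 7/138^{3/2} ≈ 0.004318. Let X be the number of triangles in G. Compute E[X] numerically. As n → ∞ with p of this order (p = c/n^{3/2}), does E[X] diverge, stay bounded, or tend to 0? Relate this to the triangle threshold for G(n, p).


Number of potential triangles: C(138, 3) = 428536.
Each occurs with probability p³ ≈ (0.004318)³ ≈ 8.0507850e-08.
By linearity: E[X] = C(138, 3)·p³ ≈ 428536 · 8.0507850e-08 ≈ 0.03450.
Since α = 3/2 > 1, p = c/n^{3/2} = o(1/n) is below the triangle threshold p ~ 1/n. Asymptotically E[X] ~ (c³/6)·n^{3(1−α)} = (7³/6)·n^{-1.5} → 0, so by Markov's inequality G has no triangles w.h.p.

E[X] ≈ 0.03450; in regime p = Θ(1/n^{3/2}) E[X] tends to 0 (below the triangle threshold p ~ 1/n).


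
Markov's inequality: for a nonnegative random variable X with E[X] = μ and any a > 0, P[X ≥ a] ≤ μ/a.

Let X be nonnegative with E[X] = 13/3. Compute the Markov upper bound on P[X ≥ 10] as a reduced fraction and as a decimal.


μ = E[X] = 13/3, a = 10.
Markov: P[X ≥ 10] ≤ μ/a = (13/3)/10 = 13/30.
Numerically: ≈ 0.43333.
(Since a = 10 > μ = 4.33333, the bound 13/30 is < 1 and informative.)

P[X ≥ 10] ≤ 13/30 ≈ 0.43333.


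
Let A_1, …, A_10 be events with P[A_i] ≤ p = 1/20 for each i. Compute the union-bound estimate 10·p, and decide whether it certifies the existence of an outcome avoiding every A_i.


Union bound: P[∪_{i=1}^{10} A_i] ≤ Σ_i P[A_i] ≤ 10·p = 10·(1/20) = 1/2.
Numerically: 1/2 ≈ 0.500.
Is 1/2 < 1? YES.
Since P[∪ A_i] ≤ 1/2 < 1, the complement has P[∩ A_i^c] ≥ 1 − 1/2 = 1/2 > 0, so some outcome avoids every A_i.

10·p = 1/2 ≈ 0.500; existence CERTIFIED by the union bound.


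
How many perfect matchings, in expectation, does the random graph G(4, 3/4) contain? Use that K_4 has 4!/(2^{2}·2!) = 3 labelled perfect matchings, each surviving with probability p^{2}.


K_4 has 4!/(2^{2}·2!) = 3 labelled perfect matchings.
For each such perfect matching H, let X_H = 1 if all 2 edges of H are present in G. Then P[X_H = 1] = p^{2} = (3/4)^{2} = 9/16.
By linearity of expectation: E[X] = Σ_H E[X_H] = 3 · p^{2} = 3 · 9/16 = 27/16.
Numerically: E[X] ≈ 1.6875.

E[X] = 3 · (3/4)^{2} = 27/16 ≈ 1.6875.


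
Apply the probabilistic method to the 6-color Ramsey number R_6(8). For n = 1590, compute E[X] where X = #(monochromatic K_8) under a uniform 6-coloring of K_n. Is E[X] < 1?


E[X] = C(1590, 8) · 6^{1 − 28} = 995397314198933813310 · 6^{−27} = 995397314198933813310/1023490369077469249536.
As a reduced fraction: E[X] = 55299850788829656295/56860576059859402752 ≈ 0.9725517.
Is E[X] < 1? YES.
Since E[X] < 1, there exists a 6-coloring of K_{1590} with no monochromatic K_8; hence R_6(8) > 1590.

E[X] = 55299850788829656295/56860576059859402752 ≈ 0.9725517; E[X] < 1, so R_6(8) > 1590.


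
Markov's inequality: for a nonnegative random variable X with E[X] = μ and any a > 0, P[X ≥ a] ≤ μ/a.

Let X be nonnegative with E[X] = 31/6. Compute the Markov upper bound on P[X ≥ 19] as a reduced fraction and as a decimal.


μ = E[X] = 31/6, a = 19.
Markov: P[X ≥ 19] ≤ μ/a = (31/6)/19 = 31/114.
Numerically: ≈ 0.2719.
(Since a = 19 > μ = 5.1667, the bound 31/114 is < 1 and informative.)

P[X ≥ 19] ≤ 31/114 ≈ 0.2719.


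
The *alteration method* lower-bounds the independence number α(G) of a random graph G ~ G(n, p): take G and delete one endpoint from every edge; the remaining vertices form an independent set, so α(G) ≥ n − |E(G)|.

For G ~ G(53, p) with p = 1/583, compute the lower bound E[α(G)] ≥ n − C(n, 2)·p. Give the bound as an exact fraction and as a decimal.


E[|E(G)|] = C(53, 2)·p = 1378 · (1/583) = 26/11.
E[α(G)] ≥ n − E[|E(G)|] = 53 − 26/11 = 557/11.
Numerically: ≈ 50.63636.
(This is only a lower bound; the true E[α(G)] may be larger.)

E[α(G)] ≥ 557/11 ≈ 50.63636.


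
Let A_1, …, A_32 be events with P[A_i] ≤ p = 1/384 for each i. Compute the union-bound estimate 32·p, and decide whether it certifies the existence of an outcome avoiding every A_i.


Union bound: P[∪_{i=1}^{32} A_i] ≤ Σ_i P[A_i] ≤ 32·p = 32·(1/384) = 1/12.
Numerically: 1/12 ≈ 0.083.
Is 1/12 < 1? YES.
Since P[∪ A_i] ≤ 1/12 < 1, the complement has P[∩ A_i^c] ≥ 1 − 1/12 = 11/12 > 0, so some outcome avoids every A_i.

32·p = 1/12 ≈ 0.083; existence CERTIFIED by the union bound.


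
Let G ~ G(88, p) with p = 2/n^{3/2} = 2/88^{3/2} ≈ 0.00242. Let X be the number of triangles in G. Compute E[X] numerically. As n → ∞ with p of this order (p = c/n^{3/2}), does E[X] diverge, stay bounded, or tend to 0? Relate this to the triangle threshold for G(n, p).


Number of potential triangles: C(88, 3) = 109736.
Each occurs with probability p³ ≈ (0.00242)³ ≈ 1.42206e-08.
By linearity: E[X] = C(88, 3)·p³ ≈ 109736 · 1.42206e-08 ≈ 0.002.
Since α = 3/2 > 1, p = c/n^{3/2} = o(1/n) is below the triangle threshold p ~ 1/n. Asymptotically E[X] ~ (c³/6)·n^{3(1−α)} = (2³/6)·n^{-1.5} → 0, so by Markov's inequality G has no triangles w.h.p.

E[X] ≈ 0.002; in regime p = Θ(1/n^{3/2}) E[X] tends to 0 (below the triangle threshold p ~ 1/n).


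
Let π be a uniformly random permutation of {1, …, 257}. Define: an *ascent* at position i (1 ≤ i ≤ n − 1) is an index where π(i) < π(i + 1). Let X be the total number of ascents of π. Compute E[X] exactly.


Write X = Σ X_I over i = 1, …, 256, with X_I the indicator of one ascent.
There are 256 indicators.
For each fixed i, the pair (π(i), π(i+1)) is a uniformly random ordered pair of distinct values from {1, …, 257}; by symmetry P[π(i) < π(i+1)] = 1/2.
By linearity: E[X] = 256 · (1/2) = (257 − 1) · (1/2) = 128 ≈ 128.000.

E[X] = 128 = 128.000.


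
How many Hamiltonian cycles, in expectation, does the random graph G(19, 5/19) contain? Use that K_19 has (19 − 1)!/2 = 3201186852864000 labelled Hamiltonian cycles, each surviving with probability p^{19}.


K_19 has (19 − 1)!/2 = 3201186852864000 labelled Hamiltonian cycles.
For each such Hamiltonian cycle H, let X_H = 1 if all 19 edges of H are present in G. Then P[X_H = 1] = p^{19} = (5/19)^{19} = 19073486328125/1978419655660313589123979.
By linearity: E[X] = Σ_H E[X_H] = 3201186852864000 · p^{19} = 3201186852864000 · 19073486328125/1978419655660313589123979 = 61057793671875000000000000000/1978419655660313589123979.
Numerically: E[X] ≈ 30862.

E[X] = 3201186852864000 · (5/19)^{19} = 61057793671875000000000000000/1978419655660313589123979 ≈ 30862.


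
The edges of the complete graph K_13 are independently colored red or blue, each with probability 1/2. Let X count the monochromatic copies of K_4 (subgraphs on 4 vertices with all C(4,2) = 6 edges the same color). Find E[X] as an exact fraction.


Let X = Σ_S X_S over the C(13, 4) = 715 subsets S of size 4, where X_S = 1 if the K_4 on S is monochromatic.
For a fixed S, the K_4 on S has C(4, 2) = 6 edges. P[all 6 edges red] = (1/2)^6, and likewise for blue, so P[monochromatic] = 2·(1/2)^6 = 2^{1 − 6} = 1/32.
Summing: E[X] = C(13, 4) · 2^{1 − 6} = 715 · 1/32 = 715/32.
Numerically: E[X] ≈ 22.34375.

E[X] = C(13,4)·2^(1−C(4,2)) = 715/32 ≈ 22.34375.


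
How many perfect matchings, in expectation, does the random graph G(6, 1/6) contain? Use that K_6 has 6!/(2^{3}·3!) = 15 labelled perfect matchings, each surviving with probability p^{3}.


K_6 has 6!/(2^{3}·3!) = 15 labelled perfect matchings.
For each such perfect matching H, let X_H = 1 if all 3 edges of H are present in G. Then P[X_H = 1] = p^{3} = (1/6)^{3} = 1/216.
By linearity: E[X] = Σ_H E[X_H] = 15 · p^{3} = 15 · 1/216 = 5/72.
Numerically: E[X] ≈ 0.069444.

E[X] = 15 · (1/6)^{3} = 5/72 ≈ 0.069444.


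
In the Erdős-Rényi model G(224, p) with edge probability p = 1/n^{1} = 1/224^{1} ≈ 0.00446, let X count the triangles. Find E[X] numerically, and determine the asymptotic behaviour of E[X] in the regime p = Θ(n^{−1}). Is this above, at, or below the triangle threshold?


Number of potential triangles: C(224, 3) = 1848224.
Each occurs with probability p³ ≈ (0.00446)³ ≈ 8.89725e-08.
By linearity: E[X] = C(224, 3)·p³ ≈ 1848224 · 8.89725e-08 ≈ 0.164.
Here α = 1, so p = 1/n is exactly at the triangle threshold p ~ 1/n. Asymptotically E[X] → c³/6 = 1³/6 = 1/6 ≈ 0.167, a bounded constant. In this regime the triangle count is asymptotically Poisson(c³/6).

E[X] ≈ 0.164; in regime p = Θ(1/n^{1}) E[X] stays bounded (at the triangle threshold p ~ 1/n).


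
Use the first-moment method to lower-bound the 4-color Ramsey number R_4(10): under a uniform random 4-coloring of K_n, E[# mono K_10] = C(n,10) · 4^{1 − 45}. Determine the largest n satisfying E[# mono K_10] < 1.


We need C(n, 10) · 4^{1 − 45} < 1, i.e. C(n, 10) < 4^{45 − 1} = 309485009821345068724781056.
Check values of n near the boundary:
  n = 2018: C(2018, 10) = 301820606687612220663963508; 301820606687612220663963508 < 309485009821345068724781056? YES
  n = 2019: C(2019, 10) = 303322949179835278009229628; 303322949179835278009229628 < 309485009821345068724781056? YES
  n = 2020: C(2020, 10) = 304832018578739931133653656; 304832018578739931133653656 < 309485009821345068724781056? YES
  n = 2021: C(2021, 10) = 306347841644770462864800616; 306347841644770462864800616 < 309485009821345068724781056? YES
  n = 2022: C(2022, 10) = 307870445231474093395937796; 307870445231474093395937796 < 309485009821345068724781056? YES
  n = 2023: C(2023, 10) = 309399856285778485315440716; 309399856285778485315440716 < 309485009821345068724781056? YES
  n = 2024: C(2024, 10) = 310936101848269937576192656; 310936101848269937576192656 < 309485009821345068724781056? NO
  n = 2025: C(2025, 10) = 312479209053472269772600560; 312479209053472269772600560 < 309485009821345068724781056? NO
  n = 2026: C(2026, 10) = 314029205130126398094885285; 314029205130126398094885285 < 309485009821345068724781056? NO
The largest n with C(n, 10) < 309485009821345068724781056 is n = 2023 (where E[X] = 77349964071444621328860179/77371252455336267181195264 ≈ 0.99972). Hence R_4(10) > 2023, i.e. R_4(10) ≥ 2024.

Largest n = 2023; hence R_4(10) > 2023.


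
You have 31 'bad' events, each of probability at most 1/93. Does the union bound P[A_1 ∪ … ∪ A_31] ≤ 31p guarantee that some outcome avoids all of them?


Union bound: P[∪_{i=1}^{31} A_i] ≤ Σ_i P[A_i] ≤ 31·p = 31·(1/93) = 1/3.
Numerically: 1/3 ≈ 0.333.
Is 1/3 < 1? YES.
Since P[∪ A_i] ≤ 1/3 < 1, the complement has P[∩ A_i^c] ≥ 1 − 1/3 = 2/3 > 0, so some outcome avoids every A_i.

31·p = 1/3 ≈ 0.333; existence CERTIFIED by the union bound.


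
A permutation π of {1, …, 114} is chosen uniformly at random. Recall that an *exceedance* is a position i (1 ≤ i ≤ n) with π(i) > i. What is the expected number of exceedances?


Write X = Σ_{i=1}^{114} X_i, where X_i = 1_{π(i) > i}.
For each fixed i, π(i) is uniform over {1, …, 114} (marginal of a uniform permutation), so P[π(i) > i] = (n − i)/n. Summing: Σ_{i=1}^{114} (n − i)/n = (0 + 1 + … + 113)/114 = 114(114 − 1)/(2·114) = (114 − 1)/2.
Hence E[X] = Σ_{i=1}^{114} (114 − i)/114 = 113/2 ≈ 56.500.

E[X] = 113/2 = 56.500.


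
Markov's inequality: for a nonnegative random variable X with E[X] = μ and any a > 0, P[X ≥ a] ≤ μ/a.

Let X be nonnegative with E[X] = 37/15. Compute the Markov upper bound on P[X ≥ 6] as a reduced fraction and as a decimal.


μ = E[X] = 37/15, a = 6.
Markov: P[X ≥ 6] ≤ μ/a = (37/15)/6 = 37/90.
Numerically: ≈ 0.411111.
(Since a = 6 > μ = 2.466667, the bound 37/90 is < 1 and informative.)

P[X ≥ 6] ≤ 37/90 ≈ 0.411111.


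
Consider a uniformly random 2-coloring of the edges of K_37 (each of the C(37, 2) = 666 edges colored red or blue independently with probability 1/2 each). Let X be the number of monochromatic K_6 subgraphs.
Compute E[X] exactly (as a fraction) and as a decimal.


Let X = Σ_S X_S over the C(37, 6) = 2324784 subsets S of size 6, where X_S = 1 if the K_6 on S is monochromatic.
For a fixed S, the K_6 on S has C(6, 2) = 15 edges. P[all 15 edges red] = (1/2)^15, and likewise for blue, so P[monochromatic] = 2·(1/2)^15 = 2^{1 − 15} = 1/16384.
By linearity: E[X] = C(37, 6) · 2^{1 − 15} = 2324784 · 1/16384 = 145299/1024.
Numerically: E[X] ≈ 141.893555.

E[X] = C(37,6)·2^(1−C(6,2)) = 145299/1024 ≈ 141.893555.


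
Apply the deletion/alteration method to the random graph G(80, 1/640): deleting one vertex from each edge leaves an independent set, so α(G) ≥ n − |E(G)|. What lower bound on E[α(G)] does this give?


E[|E(G)|] = C(80, 2)·p = 3160 · (1/640) = 79/16.
E[α(G)] ≥ n − E[|E(G)|] = 80 − 79/16 = 1201/16.
Numerically: ≈ 75.062.
(This is only a lower bound; the true E[α(G)] may be larger.)

E[α(G)] ≥ 1201/16 ≈ 75.062.


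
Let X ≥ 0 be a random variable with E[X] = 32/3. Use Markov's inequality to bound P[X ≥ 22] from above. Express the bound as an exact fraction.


μ = E[X] = 32/3, a = 22.
Markov: P[X ≥ 22] ≤ μ/a = (32/3)/22 = 16/33.
Numerically: ≈ 0.485.
(Since a = 22 > μ = 10.667, the bound 16/33 is < 1 and informative.)

P[X ≥ 22] ≤ 16/33 ≈ 0.485.


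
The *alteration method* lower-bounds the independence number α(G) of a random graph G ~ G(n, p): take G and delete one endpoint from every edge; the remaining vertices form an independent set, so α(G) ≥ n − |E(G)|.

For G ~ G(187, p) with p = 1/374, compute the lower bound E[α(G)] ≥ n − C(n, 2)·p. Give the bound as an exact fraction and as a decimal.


E[|E(G)|] = C(187, 2)·p = 17391 · (1/374) = 93/2.
E[α(G)] ≥ n − E[|E(G)|] = 187 − 93/2 = 281/2.
Numerically: ≈ 140.50000.
(This is only a lower bound; the true E[α(G)] may be larger.)

E[α(G)] ≥ 281/2 ≈ 140.50000.


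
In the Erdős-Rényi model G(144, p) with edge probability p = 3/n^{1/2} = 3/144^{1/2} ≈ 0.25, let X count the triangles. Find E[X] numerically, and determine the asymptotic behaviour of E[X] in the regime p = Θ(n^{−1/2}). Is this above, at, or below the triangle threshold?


Number of potential triangles: C(144, 3) = 487344.
Each occurs with probability p³ ≈ (0.25)³ ≈ 1.562500e-02.
By linearity: E[X] = C(144, 3)·p³ ≈ 487344 · 1.562500e-02 ≈ 7614.7500.
Since α = 1/2 < 1, p = c/n^{1/2} ≫ 1/n is above the triangle threshold p ~ 1/n. Asymptotically E[X] ~ (c³/6)·n^{3(1−α)} = (3³/6)·n^{1.5} → ∞; triangles are abundant w.h.p.

E[X] ≈ 7614.7500; in regime p = Θ(1/n^{1/2}) E[X] diverges (above the triangle threshold p ~ 1/n).


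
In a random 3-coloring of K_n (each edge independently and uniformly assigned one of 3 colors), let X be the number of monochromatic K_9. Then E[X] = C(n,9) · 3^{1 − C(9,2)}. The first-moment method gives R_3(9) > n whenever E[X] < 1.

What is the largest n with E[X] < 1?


We need C(n, 9) · 3^{1 − 36} < 1, i.e. C(n, 9) < 3^{36 − 1} = 50031545098999707.
Check values of n near the boundary:
  n = 298: C(298, 9) = 45207677551849890; 45207677551849890 < 50031545098999707? YES
  n = 299: C(299, 9) = 46610674441390059; 46610674441390059 < 50031545098999707? YES
  n = 300: C(300, 9) = 48052241692154700; 48052241692154700 < 50031545098999707? YES
  n = 301: C(301, 9) = 49533303936090975; 49533303936090975 < 50031545098999707? YES
  n = 302: C(302, 9) = 51054804739588650; 51054804739588650 < 50031545098999707? NO
  n = 303: C(303, 9) = 52617706925494425; 52617706925494425 < 50031545098999707? NO
  n = 304: C(304, 9) = 54222992899492560; 54222992899492560 < 50031545098999707? NO
The largest n with C(n, 9) < 50031545098999707 is n = 301 (where E[X] = 16511101312030325/16677181699666569 ≈ 0.990). Hence R_3(9) > 301, i.e. R_3(9) ≥ 302.

Largest n = 301; hence R_3(9) > 301.


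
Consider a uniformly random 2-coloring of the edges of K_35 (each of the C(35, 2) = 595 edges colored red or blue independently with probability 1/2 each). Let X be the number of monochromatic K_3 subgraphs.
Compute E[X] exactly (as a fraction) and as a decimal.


Let X = Σ_S X_S over the C(35, 3) = 6545 subsets S of size 3, where X_S = 1 if the K_3 on S is monochromatic.
For a fixed S, the K_3 on S has C(3, 2) = 3 edges. P[all 3 edges red] = (1/2)^3, and likewise for blue, so P[monochromatic] = 2·(1/2)^3 = 2^{1 − 3} = 1/4.
Summing: E[X] = C(35, 3) · 2^{1 − 3} = 6545 · 1/4 = 6545/4.
Numerically: E[X] ≈ 1636.25000.

E[X] = C(35,3)·2^(1−C(3,2)) = 6545/4 ≈ 1636.25000.


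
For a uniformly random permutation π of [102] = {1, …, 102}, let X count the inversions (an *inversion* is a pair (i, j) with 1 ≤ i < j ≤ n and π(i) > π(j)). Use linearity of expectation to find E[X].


Write X = Σ X_I over the C(102, 2) = 5151 pairs i < j, with X_I the indicator of one inversion.
There are 5151 indicators.
For each fixed pair i < j, the values π(i) and π(j) are two distinct elements of {1, …, 102} in uniformly random order; by symmetry P[π(i) > π(j)] = 1/2.
By linearity: E[X] = 5151 · (1/2) = C(102, 2) · (1/2) = 5151/2 = 5151/2 ≈ 2575.500.

E[X] = 5151/2 = 2575.500.


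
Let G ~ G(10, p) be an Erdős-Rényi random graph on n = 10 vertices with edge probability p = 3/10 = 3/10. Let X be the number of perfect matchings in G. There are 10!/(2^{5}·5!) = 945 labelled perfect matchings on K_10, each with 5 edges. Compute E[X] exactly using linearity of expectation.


K_10 has 10!/(2^{5}·5!) = 945 labelled perfect matchings.
For each such perfect matching H, let X_H = 1 if all 5 edges of H are present in G. Then P[X_H = 1] = p^{5} = (3/10)^{5} = 243/100000.
By linearity: E[X] = Σ_H E[X_H] = 945 · p^{5} = 945 · 243/100000 = 45927/20000.
Numerically: E[X] ≈ 2.3.

E[X] = 945 · (3/10)^{5} = 45927/20000 ≈ 2.3.


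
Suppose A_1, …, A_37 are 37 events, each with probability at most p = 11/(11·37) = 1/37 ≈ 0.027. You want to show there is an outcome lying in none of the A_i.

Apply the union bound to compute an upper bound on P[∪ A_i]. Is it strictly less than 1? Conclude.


Union bound: P[∪_{i=1}^{37} A_i] ≤ Σ_i P[A_i] ≤ 37·p = 37·(1/37) = 1.
Numerically: 1 ≈ 1.000.
Is 1 < 1? NO.
Since the bound 1 is ≥ 1, the union bound is uninformative here; it does NOT by itself certify existence.

37·p = 1 ≈ 1.000; existence NOT certified by the union bound.


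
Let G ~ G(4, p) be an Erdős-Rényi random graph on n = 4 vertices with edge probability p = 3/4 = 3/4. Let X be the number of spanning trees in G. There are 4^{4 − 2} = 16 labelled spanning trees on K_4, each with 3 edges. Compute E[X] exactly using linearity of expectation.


K_4 has 4^{4 − 2} = 16 labelled spanning trees.
For each such spanning tree H, let X_H = 1 if all 3 edges of H are present in G. Then P[X_H = 1] = p^{3} = (3/4)^{3} = 27/64.
Summing the indicators: E[X] = Σ_H E[X_H] = 16 · p^{3} = 16 · 27/64 = 27/4.
Numerically: E[X] ≈ 6.75.

E[X] = 16 · (3/4)^{3} = 27/4 ≈ 6.75.


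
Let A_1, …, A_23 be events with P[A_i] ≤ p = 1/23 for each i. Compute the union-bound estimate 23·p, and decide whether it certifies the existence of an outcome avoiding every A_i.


Union bound: P[∪_{i=1}^{23} A_i] ≤ Σ_i P[A_i] ≤ 23·p = 23·(1/23) = 1.
Numerically: 1 ≈ 1.0000000.
Is 1 < 1? NO.
Since the bound 1 is ≥ 1, the union bound is uninformative here; it does NOT by itself certify existence.

23·p = 1 ≈ 1.0000000; existence NOT certified by the union bound.


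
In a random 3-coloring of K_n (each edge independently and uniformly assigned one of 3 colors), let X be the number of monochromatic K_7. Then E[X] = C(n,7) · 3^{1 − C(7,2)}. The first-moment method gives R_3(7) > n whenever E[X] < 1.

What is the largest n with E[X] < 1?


We need C(n, 7) · 3^{1 − 21} < 1, i.e. C(n, 7) < 3^{21 − 1} = 3486784401.
Check values of n near the boundary:
  n = 76: C(76, 7) = 2186189400; 2186189400 < 3486784401? YES
  n = 77: C(77, 7) = 2404808340; 2404808340 < 3486784401? YES
  n = 78: C(78, 7) = 2641902120; 2641902120 < 3486784401? YES
  n = 79: C(79, 7) = 2898753715; 2898753715 < 3486784401? YES
  n = 80: C(80, 7) = 3176716400; 3176716400 < 3486784401? YES
  n = 81: C(81, 7) = 3477216600; 3477216600 < 3486784401? YES
  n = 82: C(82, 7) = 3801756816; 3801756816 < 3486784401? NO
  n = 83: C(83, 7) = 4151918628; 4151918628 < 3486784401? NO
The largest n with C(n, 7) < 3486784401 is n = 81 (where E[X] = 42928600/43046721 ≈ 0.997). Hence R_3(7) > 81, i.e. R_3(7) ≥ 82.

Largest n = 81; hence R_3(7) > 81.


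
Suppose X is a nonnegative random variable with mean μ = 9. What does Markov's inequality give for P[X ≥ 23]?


μ = E[X] = 9, a = 23.
Markov: P[X ≥ 23] ≤ μ/a = (9)/23 = 9/23.
Numerically: ≈ 0.391304.
(Since a = 23 > μ = 9.000000, the bound 9/23 is < 1 and informative.)

P[X ≥ 23] ≤ 9/23 ≈ 0.391304.


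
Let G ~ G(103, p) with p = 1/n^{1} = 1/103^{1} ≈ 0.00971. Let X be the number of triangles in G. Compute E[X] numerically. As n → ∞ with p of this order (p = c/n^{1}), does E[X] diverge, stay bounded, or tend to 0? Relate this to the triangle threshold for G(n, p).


Number of potential triangles: C(103, 3) = 176851.
Each occurs with probability p³ ≈ (0.00971)³ ≈ 9.15142e-07.
By linearity: E[X] = C(103, 3)·p³ ≈ 176851 · 9.15142e-07 ≈ 0.162.
Here α = 1, so p = 1/n is exactly at the triangle threshold p ~ 1/n. Asymptotically E[X] → c³/6 = 1³/6 = 1/6 ≈ 0.167, a bounded constant. In this regime the triangle count is asymptotically Poisson(c³/6).

E[X] ≈ 0.162; in regime p = Θ(1/n^{1}) E[X] stays bounded (at the triangle threshold p ~ 1/n).


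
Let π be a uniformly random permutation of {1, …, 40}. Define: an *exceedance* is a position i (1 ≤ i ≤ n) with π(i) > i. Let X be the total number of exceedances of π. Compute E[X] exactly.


Write X = Σ_{i=1}^{40} X_i, where X_i = 1_{π(i) > i}.
For each fixed i, π(i) is uniform over {1, …, 40} (marginal of a uniform permutation), so P[π(i) > i] = (n − i)/n. Summing: Σ_{i=1}^{40} (n − i)/n = (0 + 1 + … + 39)/40 = 40(40 − 1)/(2·40) = (40 − 1)/2.
Hence E[X] = Σ_{i=1}^{40} (40 − i)/40 = 39/2 ≈ 19.500.

E[X] = 39/2 = 19.500.


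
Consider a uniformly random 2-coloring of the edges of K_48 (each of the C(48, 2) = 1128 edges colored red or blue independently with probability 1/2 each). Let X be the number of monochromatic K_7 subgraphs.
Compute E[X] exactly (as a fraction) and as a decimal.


Let X = Σ_S X_S over the C(48, 7) = 73629072 subsets S of size 7, where X_S = 1 if the K_7 on S is monochromatic.
For a fixed S, the K_7 on S has C(7, 2) = 21 edges. P[all 21 edges red] = (1/2)^21, and likewise for blue, so P[monochromatic] = 2·(1/2)^21 = 2^{1 − 21} = 1/1048576.
By linearity of expectation: E[X] = C(48, 7) · 2^{1 − 21} = 73629072 · 1/1048576 = 4601817/65536.
Numerically: E[X] ≈ 70.218.

E[X] = C(48,7)·2^(1−C(7,2)) = 4601817/65536 ≈ 70.218.


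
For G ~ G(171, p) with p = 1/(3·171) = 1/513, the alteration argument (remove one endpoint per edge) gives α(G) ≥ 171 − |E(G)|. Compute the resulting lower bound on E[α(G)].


E[|E(G)|] = C(171, 2)·p = 14535 · (1/513) = 85/3.
E[α(G)] ≥ n − E[|E(G)|] = 171 − 85/3 = 428/3.
Numerically: ≈ 142.666667.
(This is only a lower bound; the true E[α(G)] may be larger.)

E[α(G)] ≥ 428/3 ≈ 142.666667.


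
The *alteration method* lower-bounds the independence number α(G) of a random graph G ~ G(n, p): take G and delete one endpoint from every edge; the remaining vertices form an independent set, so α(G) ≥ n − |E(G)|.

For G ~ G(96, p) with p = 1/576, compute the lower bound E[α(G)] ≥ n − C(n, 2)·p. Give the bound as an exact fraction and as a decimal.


E[|E(G)|] = C(96, 2)·p = 4560 · (1/576) = 95/12.
E[α(G)] ≥ n − E[|E(G)|] = 96 − 95/12 = 1057/12.
Numerically: ≈ 88.083333.
(This is only a lower bound; the true E[α(G)] may be larger.)

E[α(G)] ≥ 1057/12 ≈ 88.083333.


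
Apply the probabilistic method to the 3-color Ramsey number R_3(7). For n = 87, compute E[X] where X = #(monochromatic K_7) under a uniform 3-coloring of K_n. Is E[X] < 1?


E[X] = C(87, 7) · 3^{1 − 21} = 5843355957 · 3^{−20} = 5843355957/3486784401.
As a reduced fraction: E[X] = 72140197/43046721 ≈ 1.6759.
Is E[X] < 1? NO.
Since E[X] ≥ 1, the first-moment bound is inconclusive at n = 87; it does NOT by itself certify R_3(7) > 87.

E[X] = 72140197/43046721 ≈ 1.6759; E[X] ≥ 1; first-moment method inconclusive here.
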